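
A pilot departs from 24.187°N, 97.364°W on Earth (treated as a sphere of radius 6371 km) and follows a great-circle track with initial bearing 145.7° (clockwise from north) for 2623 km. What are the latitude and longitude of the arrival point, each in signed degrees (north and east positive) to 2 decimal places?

4.24°, -84.29°

Angular distance δ = d/R = 2623/6371 = 0.41171 rad; initial bearing θ = 2.5429 rad.
sin φ₂ = sin φ₁ cos δ + cos φ₁ sin δ cos θ = (0.4097)(0.9164) + (0.9122)(0.4002)(-0.8261) = 0.0739, so φ₂ = 4.24°.
Δλ = atan2(sin θ sin δ cos φ₁, cos δ − sin φ₁ sin φ₂) = atan2(0.2057, 0.8862) = 13.069°.
λ₂ = -97.364° + 13.069° = -84.29°.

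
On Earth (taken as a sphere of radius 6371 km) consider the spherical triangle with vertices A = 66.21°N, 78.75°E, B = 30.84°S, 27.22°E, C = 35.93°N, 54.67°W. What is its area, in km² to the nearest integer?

66260462 km²

Side lengths (central angles): a = 1.7749, b = 1.2530, c = 1.8272 rad; semiperimeter s = 2.4276.
By l'Huilier's theorem, tan(E/4) = √[tan(s/2) tan((s−a)/2) tan((s−b)/2) tan((s−c)/2)], giving spherical excess E = 1.6324 rad.
Area = E·R² = 1.6324 × (6371)² ≈ 66260462 km².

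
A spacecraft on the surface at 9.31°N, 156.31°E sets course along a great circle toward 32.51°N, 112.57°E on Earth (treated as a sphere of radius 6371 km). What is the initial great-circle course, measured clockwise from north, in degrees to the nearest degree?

Δλ = -43.740° = -0.7634 rad.
y = sin Δλ · cos φ₂ = (-0.6914)(0.8433) = -0.5830
x = cos φ₁ sin φ₂ − sin φ₁ cos φ₂ cos Δλ = (0.9868)(0.5374) − (0.1618)(0.8433)(0.7225) = 0.4318
θ = atan2(y, x) = -53.48°; adding 360° gives 307°.

307°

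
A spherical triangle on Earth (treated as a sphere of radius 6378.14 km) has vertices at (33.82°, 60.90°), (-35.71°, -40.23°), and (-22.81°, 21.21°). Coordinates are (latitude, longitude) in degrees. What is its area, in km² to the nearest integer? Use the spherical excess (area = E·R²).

17952979 km²

Side lengths (central angles): a = 0.9470, b = 1.1880, c = 2.0433 rad; semiperimeter s = 2.0891.
By l'Huilier's theorem, tan(E/4) = √[tan(s/2) tan((s−a)/2) tan((s−b)/2) tan((s−c)/2)], giving spherical excess E = 0.4413 rad.
Area = E·R² = 0.4413 × (6378.14)² ≈ 17952979 km².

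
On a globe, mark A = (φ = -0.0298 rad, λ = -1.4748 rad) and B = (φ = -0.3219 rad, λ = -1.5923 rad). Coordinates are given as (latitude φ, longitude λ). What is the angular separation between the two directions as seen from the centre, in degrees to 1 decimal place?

With latitudes φ₁ = -1.707°, φ₂ = -18.444° and longitude difference Δλ = -6.732°:
cos c = sin φ₁ sin φ₂ + cos φ₁ cos φ₂ cos Δλ = (-0.0298)(-0.3164) + (0.9996)(0.9486)(0.9931) = 0.95110,
so c = arccos(0.95110) = 0.31401 rad.
So the angular separation is 18.0°.

18.0°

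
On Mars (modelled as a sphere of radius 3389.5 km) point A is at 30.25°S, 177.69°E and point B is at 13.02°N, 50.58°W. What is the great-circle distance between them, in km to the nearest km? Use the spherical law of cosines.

In radians: φ₁ = -0.5280, φ₂ = 0.2272, Δλ = 131.730° = 2.2991 rad.
cos c = sin φ₁ sin φ₂ + cos φ₁ cos φ₂ cos Δλ = (-0.5038)(0.2253) + (0.8638)(0.9743)(-0.6656) = -0.67370,
so c = arccos(-0.67370) = 2.31000 rad.
Distance = R·c = 3389.5 × 2.3100 ≈ 7830 km.

7830 km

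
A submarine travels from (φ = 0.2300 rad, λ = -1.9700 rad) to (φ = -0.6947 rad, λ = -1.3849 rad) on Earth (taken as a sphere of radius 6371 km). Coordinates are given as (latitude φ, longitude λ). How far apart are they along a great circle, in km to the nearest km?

6835 km

Let φ₁ = 0.2300 rad, φ₂ = -0.6947 rad, and Δλ = 0.5851 rad.
cos c = sin φ₁ sin φ₂ + cos φ₁ cos φ₂ cos Δλ = (0.2280)(-0.6402) + (0.9737)(0.7682)(0.8337) = 0.47765,
so c = arccos(0.47765) = 1.07282 rad.
Distance = R·c = 6371 × 1.0728 ≈ 6835 km.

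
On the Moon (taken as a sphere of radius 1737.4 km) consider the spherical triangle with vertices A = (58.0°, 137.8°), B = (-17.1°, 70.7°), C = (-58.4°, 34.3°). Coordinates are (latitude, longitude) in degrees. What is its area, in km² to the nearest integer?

Side lengths (central angles): a = 0.8585, b = 2.4769, c = 1.6231 rad; semiperimeter s = 2.4793.
By l'Huilier's theorem, tan(E/4) = √[tan(s/2) tan((s−a)/2) tan((s−b)/2) tan((s−c)/2)], giving spherical excess E = 0.1617 rad.
Area = E·R² = 0.1617 × (1737.4)² ≈ 488084 km².

488084 km²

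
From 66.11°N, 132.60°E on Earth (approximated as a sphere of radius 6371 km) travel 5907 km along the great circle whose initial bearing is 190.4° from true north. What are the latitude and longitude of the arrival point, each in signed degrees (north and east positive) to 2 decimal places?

13.30°, 124.07°

Angular distance δ = d/R = 5907/6371 = 0.92717 rad; initial bearing θ = 3.3231 rad.
sin φ₂ = sin φ₁ cos δ + cos φ₁ sin δ cos θ = (0.9143)(0.6001) + (0.4050)(0.7999)(-0.9836) = 0.2301, so φ₂ = 13.30°.
Δλ = atan2(sin θ sin δ cos φ₁, cos δ − sin φ₁ sin φ₂) = atan2(-0.0585, 0.3898) = -8.533°.
λ₂ = 132.600° − 8.533° = 124.07°.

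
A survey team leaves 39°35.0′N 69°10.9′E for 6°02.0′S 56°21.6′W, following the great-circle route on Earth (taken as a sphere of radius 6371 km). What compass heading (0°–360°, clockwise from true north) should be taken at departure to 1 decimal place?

289.6°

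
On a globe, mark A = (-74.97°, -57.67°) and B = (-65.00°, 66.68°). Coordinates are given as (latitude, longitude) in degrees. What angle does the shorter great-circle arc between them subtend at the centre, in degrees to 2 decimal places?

35.56°

With latitudes φ₁ = -74.970°, φ₂ = -65.000° and longitude difference Δλ = 124.350°:
Haversine: a = sin²(Δφ/2) + cos φ₁ cos φ₂ sin²(Δλ/2) = 0.0076 + (0.2593)(0.4226)(0.7821) = 0.09327.
Central angle c = 2·arcsin(√a) = 0.62071 rad.
So the angular separation is 35.56°.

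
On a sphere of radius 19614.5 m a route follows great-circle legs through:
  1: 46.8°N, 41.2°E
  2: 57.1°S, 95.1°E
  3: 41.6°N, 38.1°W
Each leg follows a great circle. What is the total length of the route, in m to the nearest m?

88942 m

Leg 1→2: central angle 1.9747 rad, distance 38732.0 m.
Leg 2→3: central angle 2.5598 rad, distance 50209.9 m.
Total: 38732.0 + 50209.9 ≈ 88942 m.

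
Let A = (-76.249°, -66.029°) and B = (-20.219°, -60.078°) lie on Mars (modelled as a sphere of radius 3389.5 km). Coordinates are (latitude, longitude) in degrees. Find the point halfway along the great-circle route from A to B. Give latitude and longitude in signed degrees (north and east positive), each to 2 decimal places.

-48.26°, -61.28°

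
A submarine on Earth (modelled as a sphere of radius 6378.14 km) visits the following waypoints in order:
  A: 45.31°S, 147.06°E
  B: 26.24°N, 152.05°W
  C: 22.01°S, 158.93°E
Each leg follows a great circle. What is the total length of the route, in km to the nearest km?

Leg A→B: central angle 1.5782 rad, distance 10066.2 km.
Leg B→C: central angle 1.1814 rad, distance 7535.0 km.
Total: 10066.2 + 7535.0 ≈ 17601 km.

17601 km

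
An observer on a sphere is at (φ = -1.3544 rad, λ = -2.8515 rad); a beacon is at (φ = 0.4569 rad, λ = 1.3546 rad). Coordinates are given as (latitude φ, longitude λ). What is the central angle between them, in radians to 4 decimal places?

In radians: φ₁ = -1.3544, φ₂ = 0.4569, Δλ = -119.008° = -2.0771 rad.
Haversine: a = sin²(Δφ/2) + cos φ₁ cos φ₂ sin²(Δλ/2) = 0.6191 + (0.2147)(0.8974)(0.7425) = 0.76216.
Central angle c = 2·arcsin(√a) = 2.12271 rad.
So the angular separation is 2.1227 rad.

2.1227 rad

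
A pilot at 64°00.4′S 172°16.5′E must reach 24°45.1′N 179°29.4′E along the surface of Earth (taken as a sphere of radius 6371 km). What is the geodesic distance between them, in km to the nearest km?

With latitudes φ₁ = -64.007°, φ₂ = 24.752° and longitude difference Δλ = 7.215°:
Haversine: a = sin²(Δφ/2) + cos φ₁ cos φ₂ sin²(Δλ/2) = 0.4892 + (0.4383)(0.9081)(0.0040) = 0.49074.
Central angle c = 2·arcsin(√a) = 1.55228 rad.
Distance = R·c = 6371 × 1.5523 ≈ 9890 km.

9890 km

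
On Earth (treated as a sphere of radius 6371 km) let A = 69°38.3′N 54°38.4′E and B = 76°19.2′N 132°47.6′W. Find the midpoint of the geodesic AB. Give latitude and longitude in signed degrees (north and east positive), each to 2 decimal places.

Central angle δ = 0.5929 rad. Interpolating on the sphere with fraction f = 0.5:
P = [sin((1−f)δ)·A + sin(fδ)·B] / sin δ = 0.5228·A + 0.5228·B in Cartesian coordinates,
giving P = (0.0213, 0.0576, 0.9981), i.e. latitude 86.48°, longitude 69.74°.

86.48°, 69.74°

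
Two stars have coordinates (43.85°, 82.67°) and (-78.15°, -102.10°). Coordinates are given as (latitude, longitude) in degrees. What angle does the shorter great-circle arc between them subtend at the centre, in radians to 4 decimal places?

2.5420 rad

With latitudes φ₁ = 43.850°, φ₂ = -78.150° and longitude difference Δλ = 175.230°:
cos c = sin φ₁ sin φ₂ + cos φ₁ cos φ₂ cos Δλ = (0.6928)(-0.9787) + (0.7212)(0.2054)(-0.9965) = -0.82559,
so c = arccos(-0.82559) = 2.54204 rad.
So the angular separation is 2.5420 rad.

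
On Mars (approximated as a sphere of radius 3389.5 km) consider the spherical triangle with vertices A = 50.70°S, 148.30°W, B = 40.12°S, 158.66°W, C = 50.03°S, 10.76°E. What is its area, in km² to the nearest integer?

Side lengths (central angles): a = 1.5598, b = 1.3561, c = 0.2236 rad; semiperimeter s = 1.5698.
By l'Huilier's theorem, tan(E/4) = √[tan(s/2) tan((s−a)/2) tan((s−b)/2) tan((s−c)/2)], giving spherical excess E = 0.0824 rad.
Area = E·R² = 0.0824 × (3389.5)² ≈ 946714 km².

946714 km²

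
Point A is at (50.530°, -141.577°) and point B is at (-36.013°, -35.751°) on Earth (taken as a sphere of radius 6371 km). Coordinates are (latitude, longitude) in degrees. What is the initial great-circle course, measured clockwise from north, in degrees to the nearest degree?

105°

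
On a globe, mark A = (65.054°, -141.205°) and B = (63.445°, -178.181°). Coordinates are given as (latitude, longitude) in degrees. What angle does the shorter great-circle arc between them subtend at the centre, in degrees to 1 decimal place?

15.9°

In radians: φ₁ = 1.1354, φ₂ = 1.1073, Δλ = -36.976° = -0.6454 rad.
Haversine: a = sin²(Δφ/2) + cos φ₁ cos φ₂ sin²(Δλ/2) = 0.0002 + (0.4218)(0.4471)(0.1006) = 0.01916.
Central angle c = 2·arcsin(√a) = 0.27771 rad.
So the angular separation is 15.9°.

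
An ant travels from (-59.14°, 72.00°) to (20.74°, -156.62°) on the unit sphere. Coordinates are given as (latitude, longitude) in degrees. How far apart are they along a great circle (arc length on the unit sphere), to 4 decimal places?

With latitudes φ₁ = -59.140°, φ₂ = 20.740° and longitude difference Δλ = 131.380°:
cos c = sin φ₁ sin φ₂ + cos φ₁ cos φ₂ cos Δλ = (-0.8584)(0.3541) + (0.5129)(0.9352)(-0.6610) = -0.62110,
so c = arccos(-0.62110) = 2.24094 rad.
On the unit sphere the arc length equals the central angle: 2.2409.

2.2409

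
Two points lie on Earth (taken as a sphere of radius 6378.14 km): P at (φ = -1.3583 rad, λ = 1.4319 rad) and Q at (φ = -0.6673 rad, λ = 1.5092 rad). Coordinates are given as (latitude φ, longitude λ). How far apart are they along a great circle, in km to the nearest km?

In radians: φ₁ = -1.3583, φ₂ = -0.6673, Δλ = 4.429° = 0.0773 rad.
cos c = sin φ₁ sin φ₂ + cos φ₁ cos φ₂ cos Δλ = (-0.9775)(-0.6189) + (0.2109)(0.7855)(0.9970) = 0.77011,
so c = arccos(0.77011) = 0.69178 rad.
Distance = R·c = 6378.14 × 0.6918 ≈ 4412 km.

4412 km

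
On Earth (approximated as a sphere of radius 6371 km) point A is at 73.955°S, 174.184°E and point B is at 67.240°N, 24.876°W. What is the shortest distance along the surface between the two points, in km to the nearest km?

18998 km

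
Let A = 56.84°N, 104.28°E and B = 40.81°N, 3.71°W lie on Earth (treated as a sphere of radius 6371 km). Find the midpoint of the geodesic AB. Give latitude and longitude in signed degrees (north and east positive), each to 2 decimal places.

62.23°, 37.79°

The central angle between A and B is δ = 1.1382 rad.
With f = 0.5, the slerp weights are sin((1−f)δ)/sin δ = 0.5935 and sin(fδ)/sin δ = 0.5935.
Weighted sum of the unit vectors: (0.5935)·(-0.1349,0.5301,0.8371) + (0.5935)·(0.7553,-0.0490,0.6536) = (0.3682, 0.2856, 0.8848).
Converting back: φ = atan2(z, √(x²+y²)) = 62.23°, λ = atan2(y, x) = 37.79°.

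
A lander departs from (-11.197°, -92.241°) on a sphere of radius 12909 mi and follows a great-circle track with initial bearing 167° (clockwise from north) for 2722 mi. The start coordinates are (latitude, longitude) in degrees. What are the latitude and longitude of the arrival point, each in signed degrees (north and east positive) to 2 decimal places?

Angular distance δ = d/R = 2722/12909 = 0.21086 rad; initial bearing θ = 2.9147 rad.
sin φ₂ = sin φ₁ cos δ + cos φ₁ sin δ cos θ = (-0.1942)(0.9779) + (0.9810)(0.2093)(-0.9744) = -0.3899, so φ₂ = -22.95°.
Δλ = atan2(sin θ sin δ cos φ₁, cos δ − sin φ₁ sin φ₂) = atan2(0.0462, 0.9021) = 2.931°.
λ₂ = -92.241° + 2.931° = -89.31°.

-22.95°, -89.31°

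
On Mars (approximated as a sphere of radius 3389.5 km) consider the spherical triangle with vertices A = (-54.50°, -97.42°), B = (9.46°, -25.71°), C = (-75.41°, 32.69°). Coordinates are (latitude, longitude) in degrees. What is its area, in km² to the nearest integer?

9119459 km²

Side lengths (central angles): a = 1.5997, b = 0.8043, c = 1.5248 rad; semiperimeter s = 1.9644.
By l'Huilier's theorem, tan(E/4) = √[tan(s/2) tan((s−a)/2) tan((s−b)/2) tan((s−c)/2)], giving spherical excess E = 0.7938 rad.
Area = E·R² = 0.7938 × (3389.5)² ≈ 9119459 km².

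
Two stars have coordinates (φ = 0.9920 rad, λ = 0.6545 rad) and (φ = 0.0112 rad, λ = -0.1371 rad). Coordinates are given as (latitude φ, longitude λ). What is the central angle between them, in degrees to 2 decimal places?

Let φ₁ = 0.9920 rad, φ₂ = 0.0112 rad, and Δλ = -0.7916 rad.
cos c = sin φ₁ sin φ₂ + cos φ₁ cos φ₂ cos Δλ = (0.8371)(0.0112) + (0.5470)(0.9999)(0.7027) = 0.39374,
so c = arccos(0.39374) = 1.16609 rad.
So the angular separation is 66.81°.

66.81°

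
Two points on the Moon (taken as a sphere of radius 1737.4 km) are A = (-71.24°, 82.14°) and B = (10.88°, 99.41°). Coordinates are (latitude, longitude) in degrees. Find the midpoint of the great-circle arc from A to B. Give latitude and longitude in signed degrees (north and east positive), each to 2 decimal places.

Central angle δ = 1.4476 rad. Interpolating on the sphere with fraction f = 0.5:
P = [sin((1−f)δ)·A + sin(fδ)·B] / sin δ = 0.6673·A + 0.6673·B in Cartesian coordinates,
giving P = (-0.0778, 0.8591, -0.5059), i.e. latitude -30.39°, longitude 95.17°.

-30.39°, 95.17°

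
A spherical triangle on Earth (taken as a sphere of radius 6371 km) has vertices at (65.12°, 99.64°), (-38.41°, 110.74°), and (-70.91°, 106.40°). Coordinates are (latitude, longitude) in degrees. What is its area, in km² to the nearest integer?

Side lengths (central angles): a = 0.5686, b = 2.3756, c = 1.8133 rad; semiperimeter s = 2.3787.
By l'Huilier's theorem, tan(E/4) = √[tan(s/2) tan((s−a)/2) tan((s−b)/2) tan((s−c)/2)], giving spherical excess E = 0.1528 rad.
Area = E·R² = 0.1528 × (6371)² ≈ 6202315 km².

6202315 km²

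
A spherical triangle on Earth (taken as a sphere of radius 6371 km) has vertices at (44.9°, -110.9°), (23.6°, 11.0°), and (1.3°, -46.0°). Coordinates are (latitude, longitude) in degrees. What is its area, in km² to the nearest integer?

Side lengths (central angles): a = 1.0379, b = 1.2488, c = 1.6312 rad; semiperimeter s = 1.9590.
By l'Huilier's theorem, tan(E/4) = √[tan(s/2) tan((s−a)/2) tan((s−b)/2) tan((s−c)/2)], giving spherical excess E = 0.8389 rad.
Area = E·R² = 0.8389 × (6371)² ≈ 34049392 km².

34049392 km²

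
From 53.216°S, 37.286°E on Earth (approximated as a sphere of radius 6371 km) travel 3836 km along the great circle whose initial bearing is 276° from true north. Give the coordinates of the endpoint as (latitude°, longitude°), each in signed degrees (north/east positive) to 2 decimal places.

Angular distance δ = d/R = 3836/6371 = 0.60210 rad; initial bearing θ = 4.8171 rad.
sin φ₂ = sin φ₁ cos δ + cos φ₁ sin δ cos θ = (-0.8009)(0.8241) + (0.5988)(0.5664)(0.1045) = -0.6246, so φ₂ = -38.65°.
Δλ = atan2(sin θ sin δ cos φ₁, cos δ − sin φ₁ sin φ₂) = atan2(-0.3373, 0.3239) = -46.160°.
λ₂ = 37.286° − 46.160° = -8.87°.

-38.65°, -8.87°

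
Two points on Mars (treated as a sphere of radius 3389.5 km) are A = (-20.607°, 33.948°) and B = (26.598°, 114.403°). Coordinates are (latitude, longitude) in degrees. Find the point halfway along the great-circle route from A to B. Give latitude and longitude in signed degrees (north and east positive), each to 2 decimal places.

3.92°, 73.07°

The central angle between A and B is δ = 1.5896 rad.
With f = 0.5, the slerp weights are sin((1−f)δ)/sin δ = 0.7138 and sin(fδ)/sin δ = 0.7138.
Weighted sum of the unit vectors: (0.7138)·(0.7765,0.5227,-0.3520) + (0.7138)·(-0.3694,0.8143,0.4477) = (0.2906, 0.9544, 0.0684).
Converting back: φ = atan2(z, √(x²+y²)) = 3.92°, λ = atan2(y, x) = 73.07°.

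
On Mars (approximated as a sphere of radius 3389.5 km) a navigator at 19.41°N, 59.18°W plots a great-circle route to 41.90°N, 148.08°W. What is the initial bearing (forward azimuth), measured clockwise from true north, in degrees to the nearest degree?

310°

Δλ = -88.900° = -1.5516 rad.
y = sin Δλ · cos φ₂ = (-0.9998)(0.7443) = -0.7442
x = cos φ₁ sin φ₂ − sin φ₁ cos φ₂ cos Δλ = (0.9432)(0.6678) − (0.3323)(0.7443)(0.0192) = 0.6251
θ = atan2(y, x) = -49.97°; adding 360° gives 310°.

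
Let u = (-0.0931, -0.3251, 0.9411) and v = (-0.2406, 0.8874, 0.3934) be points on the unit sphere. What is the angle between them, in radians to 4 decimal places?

u·v = 0.1041; |u| = 1.0000, |v| = 1.0001.
cos θ = (u·v)/(|u||v|) = 0.1041, so θ = 1.4665 rad.

1.4665 rad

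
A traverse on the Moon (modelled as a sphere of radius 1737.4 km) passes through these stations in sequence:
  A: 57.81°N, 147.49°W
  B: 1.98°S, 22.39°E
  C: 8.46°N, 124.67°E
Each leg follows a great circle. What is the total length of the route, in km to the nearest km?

6854 km

Leg A→B: central angle 2.1572 rad, distance 3747.9 km.
Leg B→C: central angle 1.7878 rad, distance 3106.2 km.
Total: 3747.9 + 3106.2 ≈ 6854 km.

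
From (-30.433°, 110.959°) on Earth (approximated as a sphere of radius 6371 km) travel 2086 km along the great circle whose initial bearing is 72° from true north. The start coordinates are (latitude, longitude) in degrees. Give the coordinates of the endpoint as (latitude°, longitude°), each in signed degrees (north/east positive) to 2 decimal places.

Angular distance δ = d/R = 2086/6371 = 0.32742 rad; initial bearing θ = 1.2566 rad.
sin φ₂ = sin φ₁ cos δ + cos φ₁ sin δ cos θ = (-0.5065)(0.9469) + (0.8622)(0.3216)(0.3090) = -0.3939, so φ₂ = -23.20°.
Δλ = atan2(sin θ sin δ cos φ₁, cos δ − sin φ₁ sin φ₂) = atan2(0.2637, 0.7473) = 19.437°.
λ₂ = 110.959° + 19.437° = 130.40°.

-23.20°, 130.40°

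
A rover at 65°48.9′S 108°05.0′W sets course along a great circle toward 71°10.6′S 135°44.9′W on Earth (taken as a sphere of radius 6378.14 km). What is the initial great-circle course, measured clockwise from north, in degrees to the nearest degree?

230°

With φ₁ = -1.1487, φ₂ = -1.2423, Δλ = -0.4828 rad, the forward-azimuth formula gives
θ = atan2( sin Δλ cos φ₂ , cos φ₁ sin φ₂ − sin φ₁ cos φ₂ cos Δλ ) = atan2(-0.1498, -0.1271) = -130.31°.
Adding 360° brings this into [0°, 360°): 230°.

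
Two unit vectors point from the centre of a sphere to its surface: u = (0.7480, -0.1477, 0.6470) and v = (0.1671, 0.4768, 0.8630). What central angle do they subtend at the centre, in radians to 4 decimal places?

u·v = 0.6129; |u| = 1.0000, |v| = 1.0000.
cos θ = (u·v)/(|u||v|) = 0.6129, so θ = 0.9110 rad.

0.9110 rad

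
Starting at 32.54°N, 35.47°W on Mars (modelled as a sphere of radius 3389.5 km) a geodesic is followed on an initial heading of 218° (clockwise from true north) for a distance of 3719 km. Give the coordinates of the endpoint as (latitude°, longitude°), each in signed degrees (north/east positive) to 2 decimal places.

-20.24°, -71.20°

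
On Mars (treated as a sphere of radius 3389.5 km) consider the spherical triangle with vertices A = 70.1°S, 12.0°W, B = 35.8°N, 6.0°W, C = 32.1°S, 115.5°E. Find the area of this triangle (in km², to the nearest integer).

Side lengths (central angles): a = 2.3048, b = 1.2407, c = 1.8499 rad; semiperimeter s = 2.6977.
By l'Huilier's theorem, tan(E/4) = √[tan(s/2) tan((s−a)/2) tan((s−b)/2) tan((s−c)/2)], giving spherical excess E = 2.1495 rad.
Area = E·R² = 2.1495 × (3389.5)² ≈ 24694874 km².

24694874 km²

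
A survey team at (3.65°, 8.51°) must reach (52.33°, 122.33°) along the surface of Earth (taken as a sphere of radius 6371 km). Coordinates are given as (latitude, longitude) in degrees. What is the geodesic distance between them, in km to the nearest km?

In radians: φ₁ = 0.0637, φ₂ = 0.9133, Δλ = 113.820° = 1.9865 rad.
cos c = sin φ₁ sin φ₂ + cos φ₁ cos φ₂ cos Δλ = (0.0637)(0.7915) + (0.9980)(0.6111)(-0.4039) = -0.19592,
so c = arccos(-0.19592) = 1.76799 rad.
Distance = R·c = 6371 × 1.7680 ≈ 11264 km.

11264 km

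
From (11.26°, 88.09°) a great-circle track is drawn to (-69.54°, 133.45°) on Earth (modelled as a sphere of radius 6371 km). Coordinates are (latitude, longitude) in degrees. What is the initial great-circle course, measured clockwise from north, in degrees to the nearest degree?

166°

Δλ = 45.360° = 0.7917 rad.
y = sin Δλ · cos φ₂ = (0.7115)(0.3496) = 0.2487
x = cos φ₁ sin φ₂ − sin φ₁ cos φ₂ cos Δλ = (0.9808)(-0.9369) − (0.1953)(0.3496)(0.7026) = -0.9668
θ = atan2(y, x) = 165.57°, so the bearing is 166°.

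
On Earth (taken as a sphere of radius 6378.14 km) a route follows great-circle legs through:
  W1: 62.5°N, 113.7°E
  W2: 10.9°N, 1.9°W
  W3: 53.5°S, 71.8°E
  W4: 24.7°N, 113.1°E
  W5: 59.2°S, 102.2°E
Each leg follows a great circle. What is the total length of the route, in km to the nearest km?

Leg W1→W2: central angle 1.5990 rad, distance 10198.6 km.
Leg W2→W3: central angle 1.5589 rad, distance 9942.7 km.
Leg W3→W4: central angle 1.5007 rad, distance 9571.4 km.
Leg W4→W5: central angle 1.4728 rad, distance 9393.5 km.
Total: 10198.6 + 9942.7 + 9571.4 + 9393.5 ≈ 39106 km.

39106 km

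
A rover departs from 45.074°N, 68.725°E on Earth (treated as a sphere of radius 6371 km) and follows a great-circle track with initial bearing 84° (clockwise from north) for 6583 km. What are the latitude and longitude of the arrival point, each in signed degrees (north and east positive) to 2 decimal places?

25.21°, 139.49°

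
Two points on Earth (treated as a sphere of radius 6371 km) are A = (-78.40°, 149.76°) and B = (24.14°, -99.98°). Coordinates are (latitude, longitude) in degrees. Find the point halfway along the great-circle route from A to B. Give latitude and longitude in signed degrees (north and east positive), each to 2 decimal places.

-33.45°, -112.59°

The central angle between A and B is δ = 2.0535 rad.
With f = 0.5, the slerp weights are sin((1−f)δ)/sin δ = 0.9660 and sin(fδ)/sin δ = 0.9660.
Weighted sum of the unit vectors: (0.9660)·(-0.1737,0.1013,-0.9796) + (0.9660)·(-0.1581,-0.8987,0.4090) = (-0.3206, -0.7703, -0.5512).
Converting back: φ = atan2(z, √(x²+y²)) = -33.45°, λ = atan2(y, x) = -112.59°.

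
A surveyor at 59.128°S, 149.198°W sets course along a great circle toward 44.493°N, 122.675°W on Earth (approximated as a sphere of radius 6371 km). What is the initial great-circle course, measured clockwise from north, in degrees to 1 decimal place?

With φ₁ = -1.0320, φ₂ = 0.7765, Δλ = 0.4629 rad, the forward-azimuth formula gives
θ = atan2( sin Δλ cos φ₂ , cos φ₁ sin φ₂ − sin φ₁ cos φ₂ cos Δλ ) = atan2(0.3185, 0.9074) = 19.34°.
So the initial bearing is 19.3°.

19.3°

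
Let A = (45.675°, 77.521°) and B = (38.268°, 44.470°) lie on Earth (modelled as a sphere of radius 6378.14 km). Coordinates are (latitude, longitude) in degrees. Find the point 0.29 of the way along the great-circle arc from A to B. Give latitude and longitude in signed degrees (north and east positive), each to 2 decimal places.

The central angle between A and B is δ = 0.4444 rad.
With f = 0.29, the slerp weights are sin((1−f)δ)/sin δ = 0.7218 and sin(fδ)/sin δ = 0.2989.
Weighted sum of the unit vectors: (0.7218)·(0.1510,0.6822,0.7154) + (0.2989)·(0.5603,0.5500,0.6193) = (0.2765, 0.6568, 0.7015).
Converting back: φ = atan2(z, √(x²+y²)) = 44.55°, λ = atan2(y, x) = 67.17°.

44.55°, 67.17°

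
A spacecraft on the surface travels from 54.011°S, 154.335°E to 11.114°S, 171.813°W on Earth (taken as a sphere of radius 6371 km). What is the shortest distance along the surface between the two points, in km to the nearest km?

With latitudes φ₁ = -54.011°, φ₂ = -11.114° and longitude difference Δλ = 33.852°:
cos c = sin φ₁ sin φ₂ + cos φ₁ cos φ₂ cos Δλ = (-0.8091)(-0.1928) + (0.5876)(0.9812)(0.8305) = 0.63483,
so c = arccos(0.63483) = 0.88301 rad.
Distance = R·c = 6371 × 0.8830 ≈ 5626 km.

5626 km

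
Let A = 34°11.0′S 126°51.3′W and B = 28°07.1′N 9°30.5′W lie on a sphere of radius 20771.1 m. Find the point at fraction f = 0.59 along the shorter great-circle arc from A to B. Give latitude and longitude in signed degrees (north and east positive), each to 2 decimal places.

0.87°, -55.89°

The central angle between A and B is δ = 2.2142 rad.
With f = 0.59, the slerp weights are sin((1−f)δ)/sin δ = 0.9852 and sin(fδ)/sin δ = 1.2065.
Weighted sum of the unit vectors: (0.9852)·(-0.4962,-0.6619,-0.5618) + (1.2065)·(0.8699,-0.1457,0.4713) = (0.5607, -0.8279, 0.0151).
Converting back: φ = atan2(z, √(x²+y²)) = 0.87°, λ = atan2(y, x) = -55.89°.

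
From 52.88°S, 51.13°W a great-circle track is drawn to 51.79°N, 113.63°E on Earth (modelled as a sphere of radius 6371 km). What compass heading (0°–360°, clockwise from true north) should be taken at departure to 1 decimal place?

90.6°

With φ₁ = -0.9229, φ₂ = 0.9039, Δλ = 2.8756 rad, the forward-azimuth formula gives
θ = atan2( sin Δλ cos φ₂ , cos φ₁ sin φ₂ − sin φ₁ cos φ₂ cos Δλ ) = atan2(0.1626, -0.0017) = 90.59°.
So the initial bearing is 90.6°.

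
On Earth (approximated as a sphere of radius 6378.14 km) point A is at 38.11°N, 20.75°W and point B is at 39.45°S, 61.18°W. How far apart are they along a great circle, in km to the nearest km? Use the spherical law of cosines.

Let φ₁ = 0.6651 rad, φ₂ = -0.6885 rad, and Δλ = -0.7056 rad.
cos c = sin φ₁ sin φ₂ + cos φ₁ cos φ₂ cos Δλ = (0.6172)(-0.6354) + (0.7868)(0.7722)(0.7612) = 0.07033,
so c = arccos(0.07033) = 1.50041 rad.
Distance = R·c = 6378.14 × 1.5004 ≈ 9570 km.

9570 km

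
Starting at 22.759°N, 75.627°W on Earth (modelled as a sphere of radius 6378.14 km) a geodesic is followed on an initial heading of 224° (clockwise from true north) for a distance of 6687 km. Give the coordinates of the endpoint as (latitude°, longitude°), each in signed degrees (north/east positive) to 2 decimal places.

Angular distance δ = d/R = 6687/6378.14 = 1.04842 rad; initial bearing θ = 3.9095 rad.
sin φ₂ = sin φ₁ cos δ + cos φ₁ sin δ cos θ = (0.3869)(0.4989) + (0.9221)(0.8666)(-0.7193) = -0.3819, so φ₂ = -22.45°.
Δλ = atan2(sin θ sin δ cos φ₁, cos δ − sin φ₁ sin φ₂) = atan2(-0.5551, 0.6467) = -40.645°.
λ₂ = -75.627° − 40.645° = -116.27°.

-22.45°, -116.27°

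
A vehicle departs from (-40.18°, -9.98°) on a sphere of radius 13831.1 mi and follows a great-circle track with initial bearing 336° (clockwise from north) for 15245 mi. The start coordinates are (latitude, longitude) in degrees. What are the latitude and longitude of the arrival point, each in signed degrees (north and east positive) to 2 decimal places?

19.35°, -32.60°

Angular distance δ = d/R = 15245/13831.1 = 1.10223 rad; initial bearing θ = 5.8643 rad.
sin φ₂ = sin φ₁ cos δ + cos φ₁ sin δ cos θ = (-0.6452)(0.4516) + (0.7640)(0.8922)(0.9135) = 0.3314, so φ₂ = 19.35°.
Δλ = atan2(sin θ sin δ cos φ₁, cos δ − sin φ₁ sin φ₂) = atan2(-0.2773, 0.6654) = -22.621°.
λ₂ = -9.980° − 22.621° = -32.60°.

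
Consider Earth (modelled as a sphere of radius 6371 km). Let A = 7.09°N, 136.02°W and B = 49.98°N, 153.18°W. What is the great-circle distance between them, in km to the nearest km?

5029 km

In radians: φ₁ = 0.1237, φ₂ = 0.8723, Δλ = -17.160° = -0.2995 rad.
cos c = sin φ₁ sin φ₂ + cos φ₁ cos φ₂ cos Δλ = (0.1234)(0.7658) + (0.9924)(0.6431)(0.9555) = 0.70425,
so c = arccos(0.70425) = 0.78942 rad.
Distance = R·c = 6371 × 0.7894 ≈ 5029 km.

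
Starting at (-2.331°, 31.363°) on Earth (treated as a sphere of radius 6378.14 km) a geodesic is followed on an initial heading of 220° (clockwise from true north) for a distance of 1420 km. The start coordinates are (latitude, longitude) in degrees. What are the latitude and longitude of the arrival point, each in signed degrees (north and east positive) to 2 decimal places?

Angular distance δ = d/R = 1420/6378.14 = 0.22264 rad; initial bearing θ = 3.8397 rad.
sin φ₂ = sin φ₁ cos δ + cos φ₁ sin δ cos θ = (-0.0407)(0.9753) + (0.9992)(0.2208)(-0.7660) = -0.2087, so φ₂ = -12.04°.
Δλ = atan2(sin θ sin δ cos φ₁, cos δ − sin φ₁ sin φ₂) = atan2(-0.1418, 0.9668) = -8.344°.
λ₂ = 31.363° − 8.344° = 23.02°.

-12.04°, 23.02°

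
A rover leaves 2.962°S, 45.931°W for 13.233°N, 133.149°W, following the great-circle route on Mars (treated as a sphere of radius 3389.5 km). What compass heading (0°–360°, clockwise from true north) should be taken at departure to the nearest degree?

With φ₁ = -0.0517, φ₂ = 0.2310, Δλ = -1.5222 rad, the forward-azimuth formula gives
θ = atan2( sin Δλ cos φ₂ , cos φ₁ sin φ₂ − sin φ₁ cos φ₂ cos Δλ ) = atan2(-0.9723, 0.2310) = -76.63°.
Adding 360° brings this into [0°, 360°): 283°.

283°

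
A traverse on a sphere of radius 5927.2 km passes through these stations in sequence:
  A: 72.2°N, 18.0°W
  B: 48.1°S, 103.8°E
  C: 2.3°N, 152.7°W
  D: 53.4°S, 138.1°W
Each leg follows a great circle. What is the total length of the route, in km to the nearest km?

Leg A→B: central angle 2.5257 rad, distance 14970.4 km.
Leg B→C: central angle 1.7575 rad, distance 10417.2 km.
Leg C→D: central angle 0.9953 rad, distance 5899.1 km.
Total: 14970.4 + 10417.2 + 5899.1 ≈ 31287 km.

31287 km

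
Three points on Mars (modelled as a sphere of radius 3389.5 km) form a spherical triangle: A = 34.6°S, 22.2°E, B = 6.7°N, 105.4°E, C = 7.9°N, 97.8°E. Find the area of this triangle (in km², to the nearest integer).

998336 km²

Side lengths (central angles): a = 0.1332, b = 1.4458, c = 1.5402 rad; semiperimeter s = 1.5596.
By l'Huilier's theorem, tan(E/4) = √[tan(s/2) tan((s−a)/2) tan((s−b)/2) tan((s−c)/2)], giving spherical excess E = 0.0869 rad.
Area = E·R² = 0.0869 × (3389.5)² ≈ 998336 km².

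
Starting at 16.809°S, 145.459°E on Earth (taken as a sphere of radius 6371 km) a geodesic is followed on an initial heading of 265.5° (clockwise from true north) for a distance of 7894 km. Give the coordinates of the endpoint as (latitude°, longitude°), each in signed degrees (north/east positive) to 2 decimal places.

Angular distance δ = d/R = 7894/6371 = 1.23905 rad; initial bearing θ = 4.6338 rad.
sin φ₂ = sin φ₁ cos δ + cos φ₁ sin δ cos θ = (-0.2892)(0.3257) + (0.9573)(0.9455)(-0.0785) = -0.1652, so φ₂ = -9.51°.
Δλ = atan2(sin θ sin δ cos φ₁, cos δ − sin φ₁ sin φ₂) = atan2(-0.9023, 0.2779) = -72.880°.
λ₂ = 145.459° − 72.880° = 72.58°.

-9.51°, 72.58°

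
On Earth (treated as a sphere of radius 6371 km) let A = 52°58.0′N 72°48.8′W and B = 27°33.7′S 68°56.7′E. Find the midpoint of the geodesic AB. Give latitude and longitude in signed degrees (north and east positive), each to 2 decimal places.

31.08°, 26.91°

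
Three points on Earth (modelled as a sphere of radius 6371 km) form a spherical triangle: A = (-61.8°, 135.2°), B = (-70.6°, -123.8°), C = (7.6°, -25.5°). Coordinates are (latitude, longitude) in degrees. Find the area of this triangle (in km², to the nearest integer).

Side lengths (central angles): a = 1.7439, b = 2.1635, c = 0.6413 rad; semiperimeter s = 2.2744.
By l'Huilier's theorem, tan(E/4) = √[tan(s/2) tan((s−a)/2) tan((s−b)/2) tan((s−c)/2)], giving spherical excess E = 0.7361 rad.
Area = E·R² = 0.7361 × (6371)² ≈ 29877871 km².

29877871 km²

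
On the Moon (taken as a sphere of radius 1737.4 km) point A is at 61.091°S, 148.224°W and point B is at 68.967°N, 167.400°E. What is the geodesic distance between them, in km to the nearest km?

Let φ₁ = -1.0662 rad, φ₂ = 1.2037 rad, and Δλ = -0.7745 rad.
Haversine: a = sin²(Δφ/2) + cos φ₁ cos φ₂ sin²(Δλ/2) = 0.8218 + (0.4834)(0.3589)(0.1426) = 0.84653.
Central angle c = 2·arcsin(√a) = 2.33651 rad.
Distance = R·c = 1737.4 × 2.3365 ≈ 4059 km.

4059 km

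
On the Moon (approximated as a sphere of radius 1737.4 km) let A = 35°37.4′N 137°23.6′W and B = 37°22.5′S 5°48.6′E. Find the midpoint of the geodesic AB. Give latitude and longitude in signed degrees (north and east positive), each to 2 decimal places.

Central angle δ = 2.6277 rad. Interpolating on the sphere with fraction f = 0.5:
P = [sin((1−f)δ)·A + sin(fδ)·B] / sin δ = 1.9675·A + 1.9675·B in Cartesian coordinates,
giving P = (0.3784, -0.9244, -0.0484), i.e. latitude -2.77°, longitude -67.74°.

-2.77°, -67.74°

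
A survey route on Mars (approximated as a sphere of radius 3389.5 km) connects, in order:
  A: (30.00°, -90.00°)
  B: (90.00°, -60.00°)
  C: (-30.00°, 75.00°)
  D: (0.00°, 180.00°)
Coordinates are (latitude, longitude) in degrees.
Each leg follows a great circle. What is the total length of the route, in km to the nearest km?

Leg A→B: central angle 1.0472 rad, distance 3549.5 km.
Leg B→C: central angle 2.0944 rad, distance 7099.0 km.
Leg C→D: central angle 1.7969 rad, distance 6090.5 km.
Total: 3549.5 + 7099.0 + 6090.5 ≈ 16739 km.

16739 km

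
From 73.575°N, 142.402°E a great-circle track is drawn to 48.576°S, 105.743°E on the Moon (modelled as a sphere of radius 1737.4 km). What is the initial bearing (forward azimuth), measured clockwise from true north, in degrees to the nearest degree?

With φ₁ = 1.2841, φ₂ = -0.8478, Δλ = -0.6398 rad, the forward-azimuth formula gives
θ = atan2( sin Δλ cos φ₂ , cos φ₁ sin φ₂ − sin φ₁ cos φ₂ cos Δλ ) = atan2(-0.3950, -0.7211) = -151.29°.
Adding 360° brings this into [0°, 360°): 209°.

209°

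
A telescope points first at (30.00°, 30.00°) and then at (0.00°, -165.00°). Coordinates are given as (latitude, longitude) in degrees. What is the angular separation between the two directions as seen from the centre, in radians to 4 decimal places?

2.5617 rad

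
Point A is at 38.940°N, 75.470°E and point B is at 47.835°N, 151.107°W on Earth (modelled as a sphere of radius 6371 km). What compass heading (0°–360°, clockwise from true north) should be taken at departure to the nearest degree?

29°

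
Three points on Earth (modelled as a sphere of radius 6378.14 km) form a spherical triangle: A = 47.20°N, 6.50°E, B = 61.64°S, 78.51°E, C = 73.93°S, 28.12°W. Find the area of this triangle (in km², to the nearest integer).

Side lengths (central angles): a = 0.6301, b = 2.1535, c = 2.1484 rad; semiperimeter s = 2.4660.
By l'Huilier's theorem, tan(E/4) = √[tan(s/2) tan((s−a)/2) tan((s−b)/2) tan((s−c)/2)], giving spherical excess E = 1.1895 rad.
Area = E·R² = 1.1895 × (6378.14)² ≈ 48390314 km².

48390314 km²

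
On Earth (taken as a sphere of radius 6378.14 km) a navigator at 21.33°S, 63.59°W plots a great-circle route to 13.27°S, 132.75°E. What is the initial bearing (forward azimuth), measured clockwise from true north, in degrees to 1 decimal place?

206.3°

Δλ = -163.660° = -2.8564 rad.
y = sin Δλ · cos φ₂ = (-0.2813)(0.9733) = -0.2738
x = cos φ₁ sin φ₂ − sin φ₁ cos φ₂ cos Δλ = (0.9315)(-0.2295) − (-0.3637)(0.9733)(-0.9596) = -0.5535
θ = atan2(y, x) = -153.68°; adding 360° gives 206.3°.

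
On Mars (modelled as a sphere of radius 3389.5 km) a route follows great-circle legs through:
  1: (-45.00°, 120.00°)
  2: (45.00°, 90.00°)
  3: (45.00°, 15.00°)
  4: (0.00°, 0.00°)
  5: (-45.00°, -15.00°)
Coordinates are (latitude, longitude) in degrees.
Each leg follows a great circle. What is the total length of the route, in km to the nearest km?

14120 km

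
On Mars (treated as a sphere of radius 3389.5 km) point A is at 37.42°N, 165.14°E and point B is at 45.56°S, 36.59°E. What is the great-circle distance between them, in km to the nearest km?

8359 km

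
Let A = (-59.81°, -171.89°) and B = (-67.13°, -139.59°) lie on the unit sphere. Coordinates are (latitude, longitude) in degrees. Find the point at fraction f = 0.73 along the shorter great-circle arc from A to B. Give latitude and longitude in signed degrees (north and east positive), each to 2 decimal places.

-65.91°, -149.95°

The central angle between A and B is δ = 0.2780 rad.
With f = 0.73, the slerp weights are sin((1−f)δ)/sin δ = 0.2733 and sin(fδ)/sin δ = 0.7344.
Weighted sum of the unit vectors: (0.2733)·(-0.4978,-0.0709,-0.8644) + (0.7344)·(-0.2959,-0.2519,-0.9214) = (-0.3534, -0.2044, -0.9129).
Converting back: φ = atan2(z, √(x²+y²)) = -65.91°, λ = atan2(y, x) = -149.95°.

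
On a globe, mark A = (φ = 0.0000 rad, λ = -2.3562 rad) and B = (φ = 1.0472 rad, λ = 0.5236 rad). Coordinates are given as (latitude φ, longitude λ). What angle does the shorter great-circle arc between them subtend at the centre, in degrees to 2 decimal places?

With latitudes φ₁ = 0.000°, φ₂ = 60.000° and longitude difference Δλ = 165.000°:
cos c = sin φ₁ sin φ₂ + cos φ₁ cos φ₂ cos Δλ = (0.0000)(0.8660) + (1.0000)(0.5000)(-0.9659) = -0.48296,
so c = arccos(-0.48296) = 2.07483 rad.
So the angular separation is 118.88°.

118.88°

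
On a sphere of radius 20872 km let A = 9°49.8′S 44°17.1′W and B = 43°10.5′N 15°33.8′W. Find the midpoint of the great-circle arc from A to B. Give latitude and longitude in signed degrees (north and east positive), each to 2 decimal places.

17.17°, -32.11°

The central angle between A and B is δ = 1.0317 rad.
With f = 0.5, the slerp weights are sin((1−f)δ)/sin δ = 0.5748 and sin(fδ)/sin δ = 0.5748.
Weighted sum of the unit vectors: (0.5748)·(0.7054,-0.6880,-0.1707) + (0.5748)·(0.7025,-0.1957,0.6842) = (0.8093, -0.5079, 0.2952).
Converting back: φ = atan2(z, √(x²+y²)) = 17.17°, λ = atan2(y, x) = -32.11°.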